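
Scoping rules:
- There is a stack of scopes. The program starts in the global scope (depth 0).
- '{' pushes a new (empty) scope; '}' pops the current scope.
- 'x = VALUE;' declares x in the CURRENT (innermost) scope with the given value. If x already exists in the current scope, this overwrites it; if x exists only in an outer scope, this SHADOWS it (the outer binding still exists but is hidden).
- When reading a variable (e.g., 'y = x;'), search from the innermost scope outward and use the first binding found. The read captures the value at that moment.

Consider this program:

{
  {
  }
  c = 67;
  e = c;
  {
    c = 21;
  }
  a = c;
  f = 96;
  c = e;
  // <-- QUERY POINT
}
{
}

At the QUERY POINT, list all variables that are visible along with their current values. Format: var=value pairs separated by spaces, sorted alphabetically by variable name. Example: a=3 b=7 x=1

Answer: a=67 c=67 e=67 f=96

Derivation:
Step 1: enter scope (depth=1)
Step 2: enter scope (depth=2)
Step 3: exit scope (depth=1)
Step 4: declare c=67 at depth 1
Step 5: declare e=(read c)=67 at depth 1
Step 6: enter scope (depth=2)
Step 7: declare c=21 at depth 2
Step 8: exit scope (depth=1)
Step 9: declare a=(read c)=67 at depth 1
Step 10: declare f=96 at depth 1
Step 11: declare c=(read e)=67 at depth 1
Visible at query point: a=67 c=67 e=67 f=96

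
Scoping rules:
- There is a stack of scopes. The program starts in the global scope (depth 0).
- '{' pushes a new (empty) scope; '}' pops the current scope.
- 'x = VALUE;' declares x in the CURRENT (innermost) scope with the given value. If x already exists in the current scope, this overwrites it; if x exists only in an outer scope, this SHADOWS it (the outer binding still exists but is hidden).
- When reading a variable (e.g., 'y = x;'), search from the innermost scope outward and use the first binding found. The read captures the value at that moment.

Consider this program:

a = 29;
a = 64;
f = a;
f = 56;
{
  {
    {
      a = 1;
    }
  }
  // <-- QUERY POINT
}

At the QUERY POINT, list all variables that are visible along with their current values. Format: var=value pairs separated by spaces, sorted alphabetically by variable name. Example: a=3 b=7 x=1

Answer: a=64 f=56

Derivation:
Step 1: declare a=29 at depth 0
Step 2: declare a=64 at depth 0
Step 3: declare f=(read a)=64 at depth 0
Step 4: declare f=56 at depth 0
Step 5: enter scope (depth=1)
Step 6: enter scope (depth=2)
Step 7: enter scope (depth=3)
Step 8: declare a=1 at depth 3
Step 9: exit scope (depth=2)
Step 10: exit scope (depth=1)
Visible at query point: a=64 f=56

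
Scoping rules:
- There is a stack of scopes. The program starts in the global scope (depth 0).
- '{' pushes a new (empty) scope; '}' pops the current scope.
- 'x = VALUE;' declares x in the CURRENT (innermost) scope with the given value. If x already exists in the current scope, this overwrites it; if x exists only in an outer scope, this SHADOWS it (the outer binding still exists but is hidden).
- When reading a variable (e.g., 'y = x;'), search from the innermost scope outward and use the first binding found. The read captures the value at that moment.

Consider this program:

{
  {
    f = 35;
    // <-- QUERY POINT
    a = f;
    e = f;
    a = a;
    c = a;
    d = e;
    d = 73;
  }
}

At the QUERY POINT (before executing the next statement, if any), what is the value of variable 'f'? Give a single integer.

Answer: 35

Derivation:
Step 1: enter scope (depth=1)
Step 2: enter scope (depth=2)
Step 3: declare f=35 at depth 2
Visible at query point: f=35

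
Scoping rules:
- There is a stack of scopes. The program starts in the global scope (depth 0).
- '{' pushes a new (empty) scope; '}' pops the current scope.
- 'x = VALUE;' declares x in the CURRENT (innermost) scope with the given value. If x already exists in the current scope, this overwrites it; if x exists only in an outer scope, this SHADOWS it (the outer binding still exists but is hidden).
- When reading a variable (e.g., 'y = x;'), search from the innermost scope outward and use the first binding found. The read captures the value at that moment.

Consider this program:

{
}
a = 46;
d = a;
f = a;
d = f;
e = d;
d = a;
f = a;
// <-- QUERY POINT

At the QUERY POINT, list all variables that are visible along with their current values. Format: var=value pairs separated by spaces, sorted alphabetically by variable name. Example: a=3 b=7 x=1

Answer: a=46 d=46 e=46 f=46

Derivation:
Step 1: enter scope (depth=1)
Step 2: exit scope (depth=0)
Step 3: declare a=46 at depth 0
Step 4: declare d=(read a)=46 at depth 0
Step 5: declare f=(read a)=46 at depth 0
Step 6: declare d=(read f)=46 at depth 0
Step 7: declare e=(read d)=46 at depth 0
Step 8: declare d=(read a)=46 at depth 0
Step 9: declare f=(read a)=46 at depth 0
Visible at query point: a=46 d=46 e=46 f=46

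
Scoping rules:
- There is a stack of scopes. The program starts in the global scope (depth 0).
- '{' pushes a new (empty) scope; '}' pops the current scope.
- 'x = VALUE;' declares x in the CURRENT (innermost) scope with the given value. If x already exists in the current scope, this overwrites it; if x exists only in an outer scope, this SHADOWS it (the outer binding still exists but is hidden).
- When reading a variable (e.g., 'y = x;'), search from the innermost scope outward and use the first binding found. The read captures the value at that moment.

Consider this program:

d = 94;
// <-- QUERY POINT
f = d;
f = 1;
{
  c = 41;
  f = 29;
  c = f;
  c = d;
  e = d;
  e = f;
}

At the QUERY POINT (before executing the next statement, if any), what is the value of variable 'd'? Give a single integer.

Step 1: declare d=94 at depth 0
Visible at query point: d=94

Answer: 94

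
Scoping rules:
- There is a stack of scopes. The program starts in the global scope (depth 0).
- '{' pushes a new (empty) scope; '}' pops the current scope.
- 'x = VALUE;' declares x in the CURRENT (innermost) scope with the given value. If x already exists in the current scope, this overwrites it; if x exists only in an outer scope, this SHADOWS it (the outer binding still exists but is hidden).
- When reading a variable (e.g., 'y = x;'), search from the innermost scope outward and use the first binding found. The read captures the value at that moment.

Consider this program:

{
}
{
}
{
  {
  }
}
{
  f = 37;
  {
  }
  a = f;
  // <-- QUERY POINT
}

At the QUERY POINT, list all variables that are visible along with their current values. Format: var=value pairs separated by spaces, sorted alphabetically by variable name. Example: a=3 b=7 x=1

Step 1: enter scope (depth=1)
Step 2: exit scope (depth=0)
Step 3: enter scope (depth=1)
Step 4: exit scope (depth=0)
Step 5: enter scope (depth=1)
Step 6: enter scope (depth=2)
Step 7: exit scope (depth=1)
Step 8: exit scope (depth=0)
Step 9: enter scope (depth=1)
Step 10: declare f=37 at depth 1
Step 11: enter scope (depth=2)
Step 12: exit scope (depth=1)
Step 13: declare a=(read f)=37 at depth 1
Visible at query point: a=37 f=37

Answer: a=37 f=37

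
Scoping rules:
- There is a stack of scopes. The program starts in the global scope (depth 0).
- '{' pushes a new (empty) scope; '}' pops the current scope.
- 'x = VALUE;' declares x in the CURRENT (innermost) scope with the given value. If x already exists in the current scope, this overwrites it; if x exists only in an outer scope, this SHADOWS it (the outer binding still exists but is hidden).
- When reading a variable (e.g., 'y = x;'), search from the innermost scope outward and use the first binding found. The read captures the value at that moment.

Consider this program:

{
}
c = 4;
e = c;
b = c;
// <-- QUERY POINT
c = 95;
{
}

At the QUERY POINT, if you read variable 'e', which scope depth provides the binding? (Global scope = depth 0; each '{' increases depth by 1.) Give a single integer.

Answer: 0

Derivation:
Step 1: enter scope (depth=1)
Step 2: exit scope (depth=0)
Step 3: declare c=4 at depth 0
Step 4: declare e=(read c)=4 at depth 0
Step 5: declare b=(read c)=4 at depth 0
Visible at query point: b=4 c=4 e=4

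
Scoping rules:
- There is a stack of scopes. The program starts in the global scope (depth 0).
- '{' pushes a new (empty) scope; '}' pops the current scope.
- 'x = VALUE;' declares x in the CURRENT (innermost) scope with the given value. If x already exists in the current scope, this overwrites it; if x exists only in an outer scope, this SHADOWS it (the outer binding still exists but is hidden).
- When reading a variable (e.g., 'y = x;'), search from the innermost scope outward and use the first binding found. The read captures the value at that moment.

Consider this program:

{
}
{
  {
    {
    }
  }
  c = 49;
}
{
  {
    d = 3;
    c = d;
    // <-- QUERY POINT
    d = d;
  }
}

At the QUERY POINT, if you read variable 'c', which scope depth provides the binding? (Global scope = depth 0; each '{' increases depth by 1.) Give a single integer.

Step 1: enter scope (depth=1)
Step 2: exit scope (depth=0)
Step 3: enter scope (depth=1)
Step 4: enter scope (depth=2)
Step 5: enter scope (depth=3)
Step 6: exit scope (depth=2)
Step 7: exit scope (depth=1)
Step 8: declare c=49 at depth 1
Step 9: exit scope (depth=0)
Step 10: enter scope (depth=1)
Step 11: enter scope (depth=2)
Step 12: declare d=3 at depth 2
Step 13: declare c=(read d)=3 at depth 2
Visible at query point: c=3 d=3

Answer: 2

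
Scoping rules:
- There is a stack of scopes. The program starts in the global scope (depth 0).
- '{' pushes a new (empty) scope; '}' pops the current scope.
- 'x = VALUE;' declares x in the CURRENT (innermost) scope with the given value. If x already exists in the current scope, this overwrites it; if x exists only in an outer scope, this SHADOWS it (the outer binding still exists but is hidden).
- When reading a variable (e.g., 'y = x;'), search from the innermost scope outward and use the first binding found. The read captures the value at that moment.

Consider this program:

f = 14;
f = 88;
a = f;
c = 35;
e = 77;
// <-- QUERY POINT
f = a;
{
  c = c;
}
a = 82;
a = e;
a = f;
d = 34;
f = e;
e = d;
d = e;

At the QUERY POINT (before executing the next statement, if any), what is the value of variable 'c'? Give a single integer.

Answer: 35

Derivation:
Step 1: declare f=14 at depth 0
Step 2: declare f=88 at depth 0
Step 3: declare a=(read f)=88 at depth 0
Step 4: declare c=35 at depth 0
Step 5: declare e=77 at depth 0
Visible at query point: a=88 c=35 e=77 f=88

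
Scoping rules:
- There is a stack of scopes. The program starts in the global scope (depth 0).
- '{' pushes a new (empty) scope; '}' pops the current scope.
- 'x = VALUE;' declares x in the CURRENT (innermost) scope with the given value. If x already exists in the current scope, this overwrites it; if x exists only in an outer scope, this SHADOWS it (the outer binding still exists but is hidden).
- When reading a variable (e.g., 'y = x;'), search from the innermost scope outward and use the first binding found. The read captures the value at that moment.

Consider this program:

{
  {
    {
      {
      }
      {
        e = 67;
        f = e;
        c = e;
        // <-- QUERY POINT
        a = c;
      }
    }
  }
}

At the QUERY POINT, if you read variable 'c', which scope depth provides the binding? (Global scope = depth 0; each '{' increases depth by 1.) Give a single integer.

Answer: 4

Derivation:
Step 1: enter scope (depth=1)
Step 2: enter scope (depth=2)
Step 3: enter scope (depth=3)
Step 4: enter scope (depth=4)
Step 5: exit scope (depth=3)
Step 6: enter scope (depth=4)
Step 7: declare e=67 at depth 4
Step 8: declare f=(read e)=67 at depth 4
Step 9: declare c=(read e)=67 at depth 4
Visible at query point: c=67 e=67 f=67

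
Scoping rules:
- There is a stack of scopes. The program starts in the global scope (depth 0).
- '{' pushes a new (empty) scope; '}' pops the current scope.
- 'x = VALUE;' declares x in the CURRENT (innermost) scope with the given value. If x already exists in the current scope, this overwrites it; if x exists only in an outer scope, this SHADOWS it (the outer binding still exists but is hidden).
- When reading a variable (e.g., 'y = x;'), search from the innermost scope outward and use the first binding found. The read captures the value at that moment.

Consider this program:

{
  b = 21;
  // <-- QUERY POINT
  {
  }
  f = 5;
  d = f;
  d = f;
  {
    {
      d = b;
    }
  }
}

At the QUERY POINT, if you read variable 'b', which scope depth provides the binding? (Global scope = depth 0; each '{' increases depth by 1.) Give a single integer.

Step 1: enter scope (depth=1)
Step 2: declare b=21 at depth 1
Visible at query point: b=21

Answer: 1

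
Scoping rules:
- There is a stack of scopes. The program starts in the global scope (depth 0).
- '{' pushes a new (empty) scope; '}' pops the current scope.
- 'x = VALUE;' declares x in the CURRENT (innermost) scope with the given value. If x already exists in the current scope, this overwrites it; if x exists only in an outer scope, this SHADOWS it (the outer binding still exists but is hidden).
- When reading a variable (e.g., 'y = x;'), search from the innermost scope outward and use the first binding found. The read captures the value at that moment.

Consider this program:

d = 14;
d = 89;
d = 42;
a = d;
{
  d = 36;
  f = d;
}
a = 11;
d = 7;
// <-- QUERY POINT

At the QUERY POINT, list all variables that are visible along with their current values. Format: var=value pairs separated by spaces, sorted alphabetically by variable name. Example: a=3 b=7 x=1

Step 1: declare d=14 at depth 0
Step 2: declare d=89 at depth 0
Step 3: declare d=42 at depth 0
Step 4: declare a=(read d)=42 at depth 0
Step 5: enter scope (depth=1)
Step 6: declare d=36 at depth 1
Step 7: declare f=(read d)=36 at depth 1
Step 8: exit scope (depth=0)
Step 9: declare a=11 at depth 0
Step 10: declare d=7 at depth 0
Visible at query point: a=11 d=7

Answer: a=11 d=7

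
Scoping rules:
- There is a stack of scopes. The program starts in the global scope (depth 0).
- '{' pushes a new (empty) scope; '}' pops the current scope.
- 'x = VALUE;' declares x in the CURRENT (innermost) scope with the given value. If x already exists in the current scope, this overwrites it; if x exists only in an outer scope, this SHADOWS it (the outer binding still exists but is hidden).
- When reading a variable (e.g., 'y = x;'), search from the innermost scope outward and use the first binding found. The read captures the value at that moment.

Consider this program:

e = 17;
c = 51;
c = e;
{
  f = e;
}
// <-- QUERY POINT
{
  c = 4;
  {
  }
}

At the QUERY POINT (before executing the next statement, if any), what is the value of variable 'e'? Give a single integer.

Step 1: declare e=17 at depth 0
Step 2: declare c=51 at depth 0
Step 3: declare c=(read e)=17 at depth 0
Step 4: enter scope (depth=1)
Step 5: declare f=(read e)=17 at depth 1
Step 6: exit scope (depth=0)
Visible at query point: c=17 e=17

Answer: 17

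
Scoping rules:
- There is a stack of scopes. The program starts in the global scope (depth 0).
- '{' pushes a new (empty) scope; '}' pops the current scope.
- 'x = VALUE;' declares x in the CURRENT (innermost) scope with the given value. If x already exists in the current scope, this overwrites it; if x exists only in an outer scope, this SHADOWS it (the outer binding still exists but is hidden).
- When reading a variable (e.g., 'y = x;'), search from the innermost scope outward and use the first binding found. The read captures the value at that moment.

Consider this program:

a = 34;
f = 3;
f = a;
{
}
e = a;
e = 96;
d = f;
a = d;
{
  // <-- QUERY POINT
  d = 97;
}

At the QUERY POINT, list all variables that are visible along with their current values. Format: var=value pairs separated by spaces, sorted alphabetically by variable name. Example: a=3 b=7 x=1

Answer: a=34 d=34 e=96 f=34

Derivation:
Step 1: declare a=34 at depth 0
Step 2: declare f=3 at depth 0
Step 3: declare f=(read a)=34 at depth 0
Step 4: enter scope (depth=1)
Step 5: exit scope (depth=0)
Step 6: declare e=(read a)=34 at depth 0
Step 7: declare e=96 at depth 0
Step 8: declare d=(read f)=34 at depth 0
Step 9: declare a=(read d)=34 at depth 0
Step 10: enter scope (depth=1)
Visible at query point: a=34 d=34 e=96 f=34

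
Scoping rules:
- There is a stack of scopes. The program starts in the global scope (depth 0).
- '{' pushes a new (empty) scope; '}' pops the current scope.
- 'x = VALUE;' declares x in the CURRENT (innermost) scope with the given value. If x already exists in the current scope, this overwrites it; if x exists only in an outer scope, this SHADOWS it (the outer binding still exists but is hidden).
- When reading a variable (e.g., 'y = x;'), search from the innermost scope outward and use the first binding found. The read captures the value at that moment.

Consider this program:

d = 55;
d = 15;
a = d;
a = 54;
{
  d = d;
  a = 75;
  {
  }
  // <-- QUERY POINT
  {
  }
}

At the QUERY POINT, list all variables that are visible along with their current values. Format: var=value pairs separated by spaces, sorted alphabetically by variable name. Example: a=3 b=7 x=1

Step 1: declare d=55 at depth 0
Step 2: declare d=15 at depth 0
Step 3: declare a=(read d)=15 at depth 0
Step 4: declare a=54 at depth 0
Step 5: enter scope (depth=1)
Step 6: declare d=(read d)=15 at depth 1
Step 7: declare a=75 at depth 1
Step 8: enter scope (depth=2)
Step 9: exit scope (depth=1)
Visible at query point: a=75 d=15

Answer: a=75 d=15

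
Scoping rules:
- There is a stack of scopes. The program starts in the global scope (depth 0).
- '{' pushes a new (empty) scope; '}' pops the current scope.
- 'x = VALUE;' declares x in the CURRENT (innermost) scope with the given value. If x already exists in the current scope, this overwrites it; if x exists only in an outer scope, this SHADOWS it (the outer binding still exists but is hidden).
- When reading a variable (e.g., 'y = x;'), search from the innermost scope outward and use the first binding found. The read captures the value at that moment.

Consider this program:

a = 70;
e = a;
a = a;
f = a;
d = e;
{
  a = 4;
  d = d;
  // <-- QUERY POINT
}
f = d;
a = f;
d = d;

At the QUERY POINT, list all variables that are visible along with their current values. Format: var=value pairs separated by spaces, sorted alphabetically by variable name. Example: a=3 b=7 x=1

Answer: a=4 d=70 e=70 f=70

Derivation:
Step 1: declare a=70 at depth 0
Step 2: declare e=(read a)=70 at depth 0
Step 3: declare a=(read a)=70 at depth 0
Step 4: declare f=(read a)=70 at depth 0
Step 5: declare d=(read e)=70 at depth 0
Step 6: enter scope (depth=1)
Step 7: declare a=4 at depth 1
Step 8: declare d=(read d)=70 at depth 1
Visible at query point: a=4 d=70 e=70 f=70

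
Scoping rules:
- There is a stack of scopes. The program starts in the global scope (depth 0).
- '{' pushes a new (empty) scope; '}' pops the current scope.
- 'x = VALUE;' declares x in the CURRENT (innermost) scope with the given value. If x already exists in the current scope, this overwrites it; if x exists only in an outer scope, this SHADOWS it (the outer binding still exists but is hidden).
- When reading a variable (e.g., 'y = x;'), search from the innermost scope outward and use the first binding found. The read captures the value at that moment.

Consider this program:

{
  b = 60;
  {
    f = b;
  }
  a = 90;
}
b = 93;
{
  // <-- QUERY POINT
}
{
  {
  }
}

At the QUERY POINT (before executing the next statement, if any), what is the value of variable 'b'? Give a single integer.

Step 1: enter scope (depth=1)
Step 2: declare b=60 at depth 1
Step 3: enter scope (depth=2)
Step 4: declare f=(read b)=60 at depth 2
Step 5: exit scope (depth=1)
Step 6: declare a=90 at depth 1
Step 7: exit scope (depth=0)
Step 8: declare b=93 at depth 0
Step 9: enter scope (depth=1)
Visible at query point: b=93

Answer: 93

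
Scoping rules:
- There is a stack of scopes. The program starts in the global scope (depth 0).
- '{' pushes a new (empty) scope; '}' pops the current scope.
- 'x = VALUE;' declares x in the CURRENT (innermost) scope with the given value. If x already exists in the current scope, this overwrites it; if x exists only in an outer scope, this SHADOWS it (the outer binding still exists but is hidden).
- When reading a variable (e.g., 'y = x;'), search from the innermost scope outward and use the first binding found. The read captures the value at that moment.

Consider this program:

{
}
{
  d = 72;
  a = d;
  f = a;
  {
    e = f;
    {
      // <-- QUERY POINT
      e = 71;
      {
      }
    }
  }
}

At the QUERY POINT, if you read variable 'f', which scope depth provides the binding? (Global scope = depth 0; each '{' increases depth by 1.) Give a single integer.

Answer: 1

Derivation:
Step 1: enter scope (depth=1)
Step 2: exit scope (depth=0)
Step 3: enter scope (depth=1)
Step 4: declare d=72 at depth 1
Step 5: declare a=(read d)=72 at depth 1
Step 6: declare f=(read a)=72 at depth 1
Step 7: enter scope (depth=2)
Step 8: declare e=(read f)=72 at depth 2
Step 9: enter scope (depth=3)
Visible at query point: a=72 d=72 e=72 f=72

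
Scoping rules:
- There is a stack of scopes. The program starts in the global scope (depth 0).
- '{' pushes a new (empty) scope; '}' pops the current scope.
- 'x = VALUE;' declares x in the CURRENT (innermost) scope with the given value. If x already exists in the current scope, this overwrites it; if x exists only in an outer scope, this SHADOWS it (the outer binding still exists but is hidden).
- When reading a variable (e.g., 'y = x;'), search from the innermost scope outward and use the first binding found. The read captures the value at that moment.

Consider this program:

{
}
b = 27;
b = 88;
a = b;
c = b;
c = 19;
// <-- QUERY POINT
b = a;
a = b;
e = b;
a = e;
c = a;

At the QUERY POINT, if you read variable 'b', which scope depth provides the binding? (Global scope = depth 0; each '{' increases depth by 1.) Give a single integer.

Step 1: enter scope (depth=1)
Step 2: exit scope (depth=0)
Step 3: declare b=27 at depth 0
Step 4: declare b=88 at depth 0
Step 5: declare a=(read b)=88 at depth 0
Step 6: declare c=(read b)=88 at depth 0
Step 7: declare c=19 at depth 0
Visible at query point: a=88 b=88 c=19

Answer: 0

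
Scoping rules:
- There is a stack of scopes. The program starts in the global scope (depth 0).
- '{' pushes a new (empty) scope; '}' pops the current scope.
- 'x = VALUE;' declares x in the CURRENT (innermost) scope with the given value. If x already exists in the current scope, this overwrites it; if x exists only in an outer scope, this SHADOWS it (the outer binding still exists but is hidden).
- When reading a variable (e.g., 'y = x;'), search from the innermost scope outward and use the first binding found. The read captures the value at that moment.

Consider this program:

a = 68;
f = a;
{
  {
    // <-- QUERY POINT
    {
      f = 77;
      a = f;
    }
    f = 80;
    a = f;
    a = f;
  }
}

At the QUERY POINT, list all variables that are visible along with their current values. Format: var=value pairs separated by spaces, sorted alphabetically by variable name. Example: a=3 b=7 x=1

Step 1: declare a=68 at depth 0
Step 2: declare f=(read a)=68 at depth 0
Step 3: enter scope (depth=1)
Step 4: enter scope (depth=2)
Visible at query point: a=68 f=68

Answer: a=68 f=68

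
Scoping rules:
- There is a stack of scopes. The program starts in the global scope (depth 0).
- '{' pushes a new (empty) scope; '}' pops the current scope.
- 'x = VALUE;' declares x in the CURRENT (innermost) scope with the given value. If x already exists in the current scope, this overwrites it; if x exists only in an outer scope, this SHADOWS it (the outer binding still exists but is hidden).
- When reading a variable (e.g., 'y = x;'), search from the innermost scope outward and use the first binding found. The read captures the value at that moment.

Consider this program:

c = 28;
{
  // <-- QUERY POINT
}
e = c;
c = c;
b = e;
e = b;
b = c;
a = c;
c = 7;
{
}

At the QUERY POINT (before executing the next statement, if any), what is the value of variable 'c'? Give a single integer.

Answer: 28

Derivation:
Step 1: declare c=28 at depth 0
Step 2: enter scope (depth=1)
Visible at query point: c=28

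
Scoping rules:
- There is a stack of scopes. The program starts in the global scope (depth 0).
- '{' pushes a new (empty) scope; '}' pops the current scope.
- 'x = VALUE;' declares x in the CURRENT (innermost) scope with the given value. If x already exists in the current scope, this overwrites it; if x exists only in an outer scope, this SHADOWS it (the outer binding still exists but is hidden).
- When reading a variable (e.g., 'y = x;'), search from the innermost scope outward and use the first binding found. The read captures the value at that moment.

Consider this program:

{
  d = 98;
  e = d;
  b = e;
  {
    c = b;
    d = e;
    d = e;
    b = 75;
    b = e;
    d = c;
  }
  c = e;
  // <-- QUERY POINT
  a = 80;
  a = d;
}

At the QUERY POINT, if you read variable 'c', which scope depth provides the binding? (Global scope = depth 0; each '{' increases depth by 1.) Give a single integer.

Step 1: enter scope (depth=1)
Step 2: declare d=98 at depth 1
Step 3: declare e=(read d)=98 at depth 1
Step 4: declare b=(read e)=98 at depth 1
Step 5: enter scope (depth=2)
Step 6: declare c=(read b)=98 at depth 2
Step 7: declare d=(read e)=98 at depth 2
Step 8: declare d=(read e)=98 at depth 2
Step 9: declare b=75 at depth 2
Step 10: declare b=(read e)=98 at depth 2
Step 11: declare d=(read c)=98 at depth 2
Step 12: exit scope (depth=1)
Step 13: declare c=(read e)=98 at depth 1
Visible at query point: b=98 c=98 d=98 e=98

Answer: 1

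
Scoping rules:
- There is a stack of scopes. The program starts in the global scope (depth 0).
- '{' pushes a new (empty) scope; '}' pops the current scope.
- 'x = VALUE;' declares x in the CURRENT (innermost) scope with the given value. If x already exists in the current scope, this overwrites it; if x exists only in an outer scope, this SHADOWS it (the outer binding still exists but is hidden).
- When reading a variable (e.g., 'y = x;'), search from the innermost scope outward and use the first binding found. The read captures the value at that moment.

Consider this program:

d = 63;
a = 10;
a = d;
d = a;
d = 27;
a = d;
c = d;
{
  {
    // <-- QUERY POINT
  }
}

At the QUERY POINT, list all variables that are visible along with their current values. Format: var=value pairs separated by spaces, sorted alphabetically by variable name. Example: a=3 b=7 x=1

Answer: a=27 c=27 d=27

Derivation:
Step 1: declare d=63 at depth 0
Step 2: declare a=10 at depth 0
Step 3: declare a=(read d)=63 at depth 0
Step 4: declare d=(read a)=63 at depth 0
Step 5: declare d=27 at depth 0
Step 6: declare a=(read d)=27 at depth 0
Step 7: declare c=(read d)=27 at depth 0
Step 8: enter scope (depth=1)
Step 9: enter scope (depth=2)
Visible at query point: a=27 c=27 d=27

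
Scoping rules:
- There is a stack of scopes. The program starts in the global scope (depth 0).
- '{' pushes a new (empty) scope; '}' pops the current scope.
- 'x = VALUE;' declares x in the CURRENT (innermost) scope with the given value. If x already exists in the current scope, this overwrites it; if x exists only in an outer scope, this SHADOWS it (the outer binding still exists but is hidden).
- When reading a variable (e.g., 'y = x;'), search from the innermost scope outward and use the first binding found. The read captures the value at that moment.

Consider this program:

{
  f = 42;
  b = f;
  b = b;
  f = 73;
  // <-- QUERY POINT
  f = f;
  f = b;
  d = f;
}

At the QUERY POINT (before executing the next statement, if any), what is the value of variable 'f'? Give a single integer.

Step 1: enter scope (depth=1)
Step 2: declare f=42 at depth 1
Step 3: declare b=(read f)=42 at depth 1
Step 4: declare b=(read b)=42 at depth 1
Step 5: declare f=73 at depth 1
Visible at query point: b=42 f=73

Answer: 73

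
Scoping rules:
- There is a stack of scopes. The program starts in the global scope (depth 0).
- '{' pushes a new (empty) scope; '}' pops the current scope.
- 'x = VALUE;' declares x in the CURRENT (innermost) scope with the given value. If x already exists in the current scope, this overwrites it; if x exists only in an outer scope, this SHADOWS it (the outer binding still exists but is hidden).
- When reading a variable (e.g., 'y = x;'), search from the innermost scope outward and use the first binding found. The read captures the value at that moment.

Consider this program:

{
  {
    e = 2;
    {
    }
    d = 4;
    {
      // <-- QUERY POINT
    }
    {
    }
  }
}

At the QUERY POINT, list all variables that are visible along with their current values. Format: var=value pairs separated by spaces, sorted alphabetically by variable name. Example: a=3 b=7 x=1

Step 1: enter scope (depth=1)
Step 2: enter scope (depth=2)
Step 3: declare e=2 at depth 2
Step 4: enter scope (depth=3)
Step 5: exit scope (depth=2)
Step 6: declare d=4 at depth 2
Step 7: enter scope (depth=3)
Visible at query point: d=4 e=2

Answer: d=4 e=2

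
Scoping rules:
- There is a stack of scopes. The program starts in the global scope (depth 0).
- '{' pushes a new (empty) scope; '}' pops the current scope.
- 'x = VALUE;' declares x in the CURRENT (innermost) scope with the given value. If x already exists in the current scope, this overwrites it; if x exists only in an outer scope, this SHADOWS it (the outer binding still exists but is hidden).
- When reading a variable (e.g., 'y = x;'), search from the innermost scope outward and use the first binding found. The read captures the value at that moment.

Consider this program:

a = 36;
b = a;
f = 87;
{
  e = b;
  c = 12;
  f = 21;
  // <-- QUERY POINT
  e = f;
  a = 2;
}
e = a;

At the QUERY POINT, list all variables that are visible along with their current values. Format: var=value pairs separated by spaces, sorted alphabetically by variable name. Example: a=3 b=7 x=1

Answer: a=36 b=36 c=12 e=36 f=21

Derivation:
Step 1: declare a=36 at depth 0
Step 2: declare b=(read a)=36 at depth 0
Step 3: declare f=87 at depth 0
Step 4: enter scope (depth=1)
Step 5: declare e=(read b)=36 at depth 1
Step 6: declare c=12 at depth 1
Step 7: declare f=21 at depth 1
Visible at query point: a=36 b=36 c=12 e=36 f=21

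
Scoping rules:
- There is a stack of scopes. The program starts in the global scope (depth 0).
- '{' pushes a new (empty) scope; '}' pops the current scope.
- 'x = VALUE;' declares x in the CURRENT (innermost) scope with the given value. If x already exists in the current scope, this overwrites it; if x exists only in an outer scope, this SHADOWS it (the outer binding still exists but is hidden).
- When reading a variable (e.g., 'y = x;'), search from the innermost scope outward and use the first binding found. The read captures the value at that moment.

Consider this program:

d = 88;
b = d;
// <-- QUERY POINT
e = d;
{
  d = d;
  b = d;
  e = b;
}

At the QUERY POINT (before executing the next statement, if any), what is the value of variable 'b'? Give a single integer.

Step 1: declare d=88 at depth 0
Step 2: declare b=(read d)=88 at depth 0
Visible at query point: b=88 d=88

Answer: 88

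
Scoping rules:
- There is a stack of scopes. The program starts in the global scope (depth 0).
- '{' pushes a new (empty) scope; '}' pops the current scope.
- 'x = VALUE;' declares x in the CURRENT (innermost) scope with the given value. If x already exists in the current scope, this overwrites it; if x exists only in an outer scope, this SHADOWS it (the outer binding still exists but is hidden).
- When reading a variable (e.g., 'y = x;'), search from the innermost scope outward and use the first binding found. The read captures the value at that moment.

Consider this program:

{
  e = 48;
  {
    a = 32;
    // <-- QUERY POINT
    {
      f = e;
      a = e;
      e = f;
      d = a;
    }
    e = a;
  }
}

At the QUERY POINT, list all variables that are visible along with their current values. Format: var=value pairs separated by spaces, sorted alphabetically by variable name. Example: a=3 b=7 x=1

Answer: a=32 e=48

Derivation:
Step 1: enter scope (depth=1)
Step 2: declare e=48 at depth 1
Step 3: enter scope (depth=2)
Step 4: declare a=32 at depth 2
Visible at query point: a=32 e=48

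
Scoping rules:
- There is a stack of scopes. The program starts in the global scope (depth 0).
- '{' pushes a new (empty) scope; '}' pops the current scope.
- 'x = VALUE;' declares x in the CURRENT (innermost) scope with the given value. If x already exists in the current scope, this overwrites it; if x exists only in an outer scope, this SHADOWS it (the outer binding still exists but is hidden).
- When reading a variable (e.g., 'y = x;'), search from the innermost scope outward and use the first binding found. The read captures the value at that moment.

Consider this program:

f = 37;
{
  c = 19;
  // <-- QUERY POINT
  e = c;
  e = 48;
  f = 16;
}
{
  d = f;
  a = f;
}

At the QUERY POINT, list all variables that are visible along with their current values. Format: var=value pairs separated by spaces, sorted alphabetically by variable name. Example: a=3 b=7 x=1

Step 1: declare f=37 at depth 0
Step 2: enter scope (depth=1)
Step 3: declare c=19 at depth 1
Visible at query point: c=19 f=37

Answer: c=19 f=37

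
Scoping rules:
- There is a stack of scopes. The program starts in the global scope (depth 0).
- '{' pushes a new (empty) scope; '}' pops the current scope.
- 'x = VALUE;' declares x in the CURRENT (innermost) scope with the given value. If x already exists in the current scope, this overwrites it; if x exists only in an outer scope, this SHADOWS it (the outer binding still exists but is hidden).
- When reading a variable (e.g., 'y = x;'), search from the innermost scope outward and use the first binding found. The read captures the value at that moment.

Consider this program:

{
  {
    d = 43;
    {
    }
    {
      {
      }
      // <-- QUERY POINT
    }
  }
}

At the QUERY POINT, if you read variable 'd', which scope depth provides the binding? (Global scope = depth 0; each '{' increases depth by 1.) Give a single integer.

Step 1: enter scope (depth=1)
Step 2: enter scope (depth=2)
Step 3: declare d=43 at depth 2
Step 4: enter scope (depth=3)
Step 5: exit scope (depth=2)
Step 6: enter scope (depth=3)
Step 7: enter scope (depth=4)
Step 8: exit scope (depth=3)
Visible at query point: d=43

Answer: 2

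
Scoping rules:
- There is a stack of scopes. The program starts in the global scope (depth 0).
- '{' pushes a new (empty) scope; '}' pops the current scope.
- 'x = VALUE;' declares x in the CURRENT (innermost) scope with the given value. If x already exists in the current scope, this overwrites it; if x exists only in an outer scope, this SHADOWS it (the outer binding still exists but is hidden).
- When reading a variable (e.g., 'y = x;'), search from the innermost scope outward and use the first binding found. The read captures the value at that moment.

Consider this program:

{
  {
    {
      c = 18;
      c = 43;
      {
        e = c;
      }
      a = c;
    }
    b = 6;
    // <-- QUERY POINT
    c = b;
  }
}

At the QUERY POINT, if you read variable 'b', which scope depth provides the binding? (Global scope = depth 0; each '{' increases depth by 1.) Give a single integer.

Step 1: enter scope (depth=1)
Step 2: enter scope (depth=2)
Step 3: enter scope (depth=3)
Step 4: declare c=18 at depth 3
Step 5: declare c=43 at depth 3
Step 6: enter scope (depth=4)
Step 7: declare e=(read c)=43 at depth 4
Step 8: exit scope (depth=3)
Step 9: declare a=(read c)=43 at depth 3
Step 10: exit scope (depth=2)
Step 11: declare b=6 at depth 2
Visible at query point: b=6

Answer: 2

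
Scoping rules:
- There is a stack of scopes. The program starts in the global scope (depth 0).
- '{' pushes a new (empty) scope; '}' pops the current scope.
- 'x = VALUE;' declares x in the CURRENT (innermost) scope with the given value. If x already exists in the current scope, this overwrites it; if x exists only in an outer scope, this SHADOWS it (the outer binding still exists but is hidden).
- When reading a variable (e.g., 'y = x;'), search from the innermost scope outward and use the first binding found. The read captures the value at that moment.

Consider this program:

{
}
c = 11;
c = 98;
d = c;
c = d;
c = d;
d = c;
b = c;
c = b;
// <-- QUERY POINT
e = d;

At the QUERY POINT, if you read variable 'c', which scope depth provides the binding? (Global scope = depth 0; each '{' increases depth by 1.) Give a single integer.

Step 1: enter scope (depth=1)
Step 2: exit scope (depth=0)
Step 3: declare c=11 at depth 0
Step 4: declare c=98 at depth 0
Step 5: declare d=(read c)=98 at depth 0
Step 6: declare c=(read d)=98 at depth 0
Step 7: declare c=(read d)=98 at depth 0
Step 8: declare d=(read c)=98 at depth 0
Step 9: declare b=(read c)=98 at depth 0
Step 10: declare c=(read b)=98 at depth 0
Visible at query point: b=98 c=98 d=98

Answer: 0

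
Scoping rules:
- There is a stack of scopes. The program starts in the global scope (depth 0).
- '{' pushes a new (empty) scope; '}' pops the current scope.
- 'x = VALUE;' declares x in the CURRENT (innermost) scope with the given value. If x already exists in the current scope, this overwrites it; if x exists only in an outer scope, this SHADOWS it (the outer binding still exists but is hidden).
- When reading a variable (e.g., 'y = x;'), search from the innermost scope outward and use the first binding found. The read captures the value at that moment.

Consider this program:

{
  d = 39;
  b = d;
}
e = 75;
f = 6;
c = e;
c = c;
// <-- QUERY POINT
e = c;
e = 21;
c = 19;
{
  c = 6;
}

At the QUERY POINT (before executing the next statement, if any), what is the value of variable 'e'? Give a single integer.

Answer: 75

Derivation:
Step 1: enter scope (depth=1)
Step 2: declare d=39 at depth 1
Step 3: declare b=(read d)=39 at depth 1
Step 4: exit scope (depth=0)
Step 5: declare e=75 at depth 0
Step 6: declare f=6 at depth 0
Step 7: declare c=(read e)=75 at depth 0
Step 8: declare c=(read c)=75 at depth 0
Visible at query point: c=75 e=75 f=6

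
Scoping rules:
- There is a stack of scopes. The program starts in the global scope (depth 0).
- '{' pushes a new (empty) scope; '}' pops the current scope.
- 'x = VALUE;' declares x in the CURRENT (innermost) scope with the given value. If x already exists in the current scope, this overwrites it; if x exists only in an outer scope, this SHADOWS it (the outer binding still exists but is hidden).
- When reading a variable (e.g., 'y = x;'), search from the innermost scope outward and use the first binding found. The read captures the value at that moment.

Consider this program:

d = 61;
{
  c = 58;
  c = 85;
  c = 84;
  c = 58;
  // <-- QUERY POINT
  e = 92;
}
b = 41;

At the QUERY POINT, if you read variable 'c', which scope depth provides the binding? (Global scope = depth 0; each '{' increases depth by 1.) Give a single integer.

Step 1: declare d=61 at depth 0
Step 2: enter scope (depth=1)
Step 3: declare c=58 at depth 1
Step 4: declare c=85 at depth 1
Step 5: declare c=84 at depth 1
Step 6: declare c=58 at depth 1
Visible at query point: c=58 d=61

Answer: 1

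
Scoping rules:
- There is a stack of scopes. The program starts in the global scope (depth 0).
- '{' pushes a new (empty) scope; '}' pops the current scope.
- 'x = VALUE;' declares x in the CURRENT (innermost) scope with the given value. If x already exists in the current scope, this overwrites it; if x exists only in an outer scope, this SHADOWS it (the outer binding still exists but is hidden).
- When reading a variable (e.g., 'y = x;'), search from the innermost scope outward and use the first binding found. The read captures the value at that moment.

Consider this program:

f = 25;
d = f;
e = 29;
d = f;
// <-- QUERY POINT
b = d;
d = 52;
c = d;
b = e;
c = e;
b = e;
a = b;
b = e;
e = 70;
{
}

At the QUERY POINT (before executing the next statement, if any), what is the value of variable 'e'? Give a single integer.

Step 1: declare f=25 at depth 0
Step 2: declare d=(read f)=25 at depth 0
Step 3: declare e=29 at depth 0
Step 4: declare d=(read f)=25 at depth 0
Visible at query point: d=25 e=29 f=25

Answer: 29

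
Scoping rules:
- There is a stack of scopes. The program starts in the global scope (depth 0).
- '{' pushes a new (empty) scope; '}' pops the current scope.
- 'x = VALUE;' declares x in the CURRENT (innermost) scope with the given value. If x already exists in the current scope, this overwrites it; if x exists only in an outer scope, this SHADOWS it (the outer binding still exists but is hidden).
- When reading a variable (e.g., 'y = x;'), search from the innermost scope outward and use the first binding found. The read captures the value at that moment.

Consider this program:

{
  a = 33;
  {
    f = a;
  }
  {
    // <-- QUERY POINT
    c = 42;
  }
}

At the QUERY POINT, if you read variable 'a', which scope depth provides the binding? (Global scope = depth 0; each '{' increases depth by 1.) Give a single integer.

Answer: 1

Derivation:
Step 1: enter scope (depth=1)
Step 2: declare a=33 at depth 1
Step 3: enter scope (depth=2)
Step 4: declare f=(read a)=33 at depth 2
Step 5: exit scope (depth=1)
Step 6: enter scope (depth=2)
Visible at query point: a=33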